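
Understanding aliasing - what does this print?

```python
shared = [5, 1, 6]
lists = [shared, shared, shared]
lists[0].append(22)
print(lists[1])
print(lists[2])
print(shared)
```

Key concept: list of same reference.
Step by step:
`shared = [5, 1, 6]` → shared = [5, 1, 6]
`lists = [shared, shared, shared]` → lists = [[5, 1, 6], [5, 1, 6], [5, 1, 6]]
`lists[0].append(22)` → shared = [5, 1, 6, 22]; lists = [[5, 1, 6, 22], [5, 1, 6, 22], [5, 1, 6, 22]]
`print(lists[1])` → prints [5, 1, 6, 22]
`print(lists[2])` → prints [5, 1, 6, 22]
`print(shared)` → prints [5, 1, 6, 22]

Answer:
[5, 1, 6, 22]
[5, 1, 6, 22]
[5, 1, 6, 22]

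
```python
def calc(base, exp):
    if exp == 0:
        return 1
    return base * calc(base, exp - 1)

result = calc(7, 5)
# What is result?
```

calc(7, 5) = 7 * 7 * 7 * 7 * 7 = 16807

Answer: 16807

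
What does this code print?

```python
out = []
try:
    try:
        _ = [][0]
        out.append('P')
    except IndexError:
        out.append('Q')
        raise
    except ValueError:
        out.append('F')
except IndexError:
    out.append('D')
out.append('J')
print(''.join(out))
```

Execution trace: 'Q' (inner except IndexError) → 'D' (outer except IndexError) → 'J' (after the try/except). Output: QDJ

Answer: QDJ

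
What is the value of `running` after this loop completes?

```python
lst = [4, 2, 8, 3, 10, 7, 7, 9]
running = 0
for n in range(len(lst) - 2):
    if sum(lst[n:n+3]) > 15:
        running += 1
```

Count windows with sum > 15
`running` takes the values: 0 → 1 → 2 → 3 → 4

Answer: 4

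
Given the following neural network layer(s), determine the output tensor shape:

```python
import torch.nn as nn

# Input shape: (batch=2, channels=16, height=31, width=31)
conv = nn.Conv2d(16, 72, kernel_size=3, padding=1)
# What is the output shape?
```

Input: (2, 16, 31, 31) -> Output: (2, 72, 31, 31)

Answer: (2, 72, 31, 31)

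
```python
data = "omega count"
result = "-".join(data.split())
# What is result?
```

Trace:
`data = "omega count"` → data = 'omega count'
`result = "-".join(data.split())` → result = 'omega-count'
So result = 'omega-count'

Answer: 'omega-count'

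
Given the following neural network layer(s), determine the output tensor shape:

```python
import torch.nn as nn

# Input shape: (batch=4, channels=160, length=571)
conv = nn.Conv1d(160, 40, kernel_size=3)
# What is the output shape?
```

Input: (4, 160, 571) -> Output: (4, 40, 569)

Answer: (4, 40, 569)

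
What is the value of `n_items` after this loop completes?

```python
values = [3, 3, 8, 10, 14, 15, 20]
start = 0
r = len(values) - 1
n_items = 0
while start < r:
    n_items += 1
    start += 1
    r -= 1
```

Iterations until pointers meet (list length 7)
`n_items` takes the values: 0 → 1 → 2 → 3

Answer: 3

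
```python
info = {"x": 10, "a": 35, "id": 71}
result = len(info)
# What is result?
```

Trace:
`info = {"x": 10, "a": 35, "id": 71}` → info = {'x': 10, 'a': 35, 'id': 71}
`result = len(info)` → result = 3
So result = 3

Answer: 3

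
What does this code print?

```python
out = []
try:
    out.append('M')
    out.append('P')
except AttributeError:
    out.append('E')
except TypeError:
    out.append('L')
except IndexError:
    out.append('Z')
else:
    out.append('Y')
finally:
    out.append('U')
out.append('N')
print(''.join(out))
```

Execution trace: 'M' (try body) → 'P' (try body, no exception) → 'Y' (else) → 'U' (finally) → 'N' (after the try/except). Output: MPYUN

Answer: MPYUN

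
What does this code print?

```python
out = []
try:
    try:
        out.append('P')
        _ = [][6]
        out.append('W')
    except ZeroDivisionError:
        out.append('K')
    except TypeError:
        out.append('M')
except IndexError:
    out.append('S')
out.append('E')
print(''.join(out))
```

Execution trace: 'P' (try body) → 'S' (outer except IndexError) → 'E' (after the try/except). Output: PSE

Answer: PSE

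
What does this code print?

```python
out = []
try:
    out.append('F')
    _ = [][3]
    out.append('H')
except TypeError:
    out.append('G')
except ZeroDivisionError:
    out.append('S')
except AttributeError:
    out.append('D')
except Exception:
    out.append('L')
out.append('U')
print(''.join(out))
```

Execution trace: 'F' (try body) → 'L' (except Exception) → 'U' (after the try/except). Output: FLU

Answer: FLU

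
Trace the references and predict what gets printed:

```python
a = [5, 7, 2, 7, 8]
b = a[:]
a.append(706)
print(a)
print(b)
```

Key concept: slice [:] creates copy.
Step by step:
`a = [5, 7, 2, 7, 8]` → a = [5, 7, 2, 7, 8]
`b = a[:]` → b = [5, 7, 2, 7, 8]
`a.append(706)` → a = [5, 7, 2, 7, 8, 706]
`print(a)` → prints [5, 7, 2, 7, 8, 706]
`print(b)` → prints [5, 7, 2, 7, 8]

Answer:
[5, 7, 2, 7, 8, 706]
[5, 7, 2, 7, 8]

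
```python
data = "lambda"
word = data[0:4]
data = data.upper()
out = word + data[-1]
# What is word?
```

Trace:
`data = "lambda"` → data = 'lambda'
`word = data[0:4]` → word = 'lamb'
`data = data.upper()` → data = 'LAMBDA'
`out = word + data[-1]` → out = 'lambA'
So word = 'lamb'

Answer: 'lamb'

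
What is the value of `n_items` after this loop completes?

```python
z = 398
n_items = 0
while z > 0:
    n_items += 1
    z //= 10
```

Count digits by repeated division by 10
`n_items` takes the values: 0 → 1 → 2 → 3

Answer: 3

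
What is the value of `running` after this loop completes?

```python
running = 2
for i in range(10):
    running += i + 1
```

Start at 2, add 1 to 10 = 57
`running` takes the values: 2 → 3 → 5 → 8 → 12 → 17 → 23 → 30 → 38 → 47 → 57

Answer: 57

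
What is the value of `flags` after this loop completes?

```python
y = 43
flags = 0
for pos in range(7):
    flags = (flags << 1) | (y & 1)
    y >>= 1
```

Reverse lowest 7 bits of 43
`flags` takes the values: 0 → 1 → 3 → 6 → 13 → 26 → 53 → 106

Answer: 106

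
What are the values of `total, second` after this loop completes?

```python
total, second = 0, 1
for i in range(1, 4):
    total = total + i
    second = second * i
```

Sum and factorial of 1 to 3
`total, second` takes the values: (0, 1) → (1, 1) → (3, 1) → (3, 2) → (6, 2) → (6, 6)

Answer: 6, 6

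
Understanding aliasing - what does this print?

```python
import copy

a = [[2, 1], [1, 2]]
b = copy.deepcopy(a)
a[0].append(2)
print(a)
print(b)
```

Key concept: deep copy is fully independent.
Step by step:
`a = [[2, 1], [1, 2]]` → a = [[2, 1], [1, 2]]
`b = copy.deepcopy(a)` → b = [[2, 1], [1, 2]]
`a[0].append(2)` → a = [[2, 1, 2], [1, 2]]
`print(a)` → prints [[2, 1, 2], [1, 2]]
`print(b)` → prints [[2, 1], [1, 2]]

Answer:
[[2, 1, 2], [1, 2]]
[[2, 1], [1, 2]]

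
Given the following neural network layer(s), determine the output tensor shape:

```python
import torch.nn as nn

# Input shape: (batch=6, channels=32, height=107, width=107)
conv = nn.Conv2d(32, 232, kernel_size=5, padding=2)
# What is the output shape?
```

Input: (6, 32, 107, 107) -> Output: (6, 232, 107, 107)

Answer: (6, 232, 107, 107)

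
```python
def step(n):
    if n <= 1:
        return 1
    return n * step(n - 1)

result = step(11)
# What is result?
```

step(11) = 11 * 10 * 9 * 8 * 7 * 6 * 5 * 4 * 3 * 2 * 1 = 39916800

Answer: 39916800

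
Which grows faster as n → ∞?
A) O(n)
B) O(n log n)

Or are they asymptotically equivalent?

O(n) vs O(n log n): Higher order terms dominate.

Answer: B) O(n log n) grows faster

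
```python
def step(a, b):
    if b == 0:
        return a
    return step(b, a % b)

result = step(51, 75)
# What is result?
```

step(51, 75) -> step(75, 51) -> step(51, 24) -> step(24, 3) -> step(3, 0) -> 3

Answer: 3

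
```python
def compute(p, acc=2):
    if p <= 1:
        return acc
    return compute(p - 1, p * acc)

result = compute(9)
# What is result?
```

Accumulator trace (n, acc): (9, 2) -> (8, 18) -> (7, 144) -> (6, 1008) -> (5, 6048) -> (4, 30240) -> (3, 120960) -> (2, 362880) -> (1, 725760) -> return 725760

Answer: 725760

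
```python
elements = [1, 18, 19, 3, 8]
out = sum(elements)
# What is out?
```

Trace:
`elements = [1, 18, 19, 3, 8]` → elements = [1, 18, 19, 3, 8]
`out = sum(elements)` → out = 49
So out = 49

Answer: 49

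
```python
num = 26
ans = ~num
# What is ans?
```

Trace:
`num = 26` → num = 26
`ans = ~num` → ans = -27
So ans = -27

Answer: -27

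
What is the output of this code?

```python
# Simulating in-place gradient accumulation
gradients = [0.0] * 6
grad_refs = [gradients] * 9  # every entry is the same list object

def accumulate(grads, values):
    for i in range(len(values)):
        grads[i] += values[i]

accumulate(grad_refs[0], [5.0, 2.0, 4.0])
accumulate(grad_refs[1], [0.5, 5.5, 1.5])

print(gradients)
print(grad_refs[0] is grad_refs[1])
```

Key concept: gradient accumulation aliasing.
Step by step:
`gradients = [0.0] * 6` → gradients = [0.0, 0.0, 0.0, 0.0, 0.0, 0.0]
`grad_refs = [gradients] * 9` → grad_refs = [[0.0, 0.0, 0.0, 0.0, 0.0, 0.0], [0.0, 0.0, 0.0, 0.0, 0.0, 0.0], [0.0, 0.0, 0.0, 0.0, 0.0, 0.0], [0.0, 0.0, 0.0, 0.0, 0.0, 0.0], [0.0, 0.0, 0.0, 0.0, 0.0, 0.0], [0.0, 0.0, 0.0, 0.0, 0.0, 0.0], [0.0, 0.0, 0.0, 0.0, 0.0, 0.0], [0.0, 0.0, 0.0, 0.0, 0.0, 0.0], [0.0, 0.0, 0.0, 0.0, 0.0, 0.0]]
`accumulate(grad_refs[0], [5.0, 2.0, 4.0])` → gradients = [5.0, 2.0, 4.0, 0.0, 0.0, 0.0]; grad_refs = [[5.0, 2.0, 4.0, 0.0, 0.0, 0.0], [5.0, 2.0, 4.0, 0.0, 0.0, 0.0], [5.0, 2.0, 4.0, 0.0, 0.0, 0.0], [5.0, 2.0, 4.0, 0.0, 0.0, 0.0], [5.0, 2.0, 4.0, 0.0, 0.0, 0.0], [5.0, 2.0, 4.0, 0.0, 0.0, 0.0], [5.0, 2.0, 4.0, 0.0, 0.0, 0.0], [5.0, 2.0, 4.0, 0.0, 0.0, 0.0], [5.0, 2.0, 4.0, 0.0, 0.0, 0.0]]
`accumulate(grad_refs[1], [0.5, 5.5, 1.5])` → gradients = [5.5, 7.5, 5.5, 0.0, 0.0, 0.0]; grad_refs = [[5.5, 7.5, 5.5, 0.0, 0.0, 0.0], [5.5, 7.5, 5.5, 0.0, 0.0, 0.0], [5.5, 7.5, 5.5, 0.0, 0.0, 0.0], [5.5, 7.5, 5.5, 0.0, 0.0, 0.0], [5.5, 7.5, 5.5, 0.0, 0.0, 0.0], [5.5, 7.5, 5.5, 0.0, 0.0, 0.0], [5.5, 7.5, 5.5, 0.0, 0.0, 0.0], [5.5, 7.5, 5.5, 0.0, 0.0, 0.0], [5.5, 7.5, 5.5, 0.0, 0.0, 0.0]]
`print(gradients)` → prints [5.5, 7.5, 5.5, 0.0, 0.0, 0.0]
`print(grad_refs[0] is grad_refs[1])` → prints True

Answer:
[5.5, 7.5, 5.5, 0.0, 0.0, 0.0]
True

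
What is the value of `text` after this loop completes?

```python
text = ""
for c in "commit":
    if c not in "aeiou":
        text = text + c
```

Remove vowels from 'commit'
`text` takes the values: "" → "c" → "cm" → "cmm" → "cmmt"

Answer: "cmmt"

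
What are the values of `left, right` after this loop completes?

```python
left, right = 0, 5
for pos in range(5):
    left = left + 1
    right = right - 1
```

left goes 0→5, right goes 5→0
`left, right` takes the values: (0, 5) → (1, 5) → (1, 4) → (2, 4) → (2, 3) → (3, 3) → (3, 2) → (4, 2) → (4, 1) → (5, 1) → (5, 0)

Answer: 5, 0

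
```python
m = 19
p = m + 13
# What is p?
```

Trace:
`m = 19` → m = 19
`p = m + 13` → p = 32
So p = 32

Answer: 32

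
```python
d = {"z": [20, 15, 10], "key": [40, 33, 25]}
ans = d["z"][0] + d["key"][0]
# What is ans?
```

Trace:
`d = {"z": [20, 15, 10], "key": [40, 33, 25]}` → d = {'z': [20, 15, 10], 'key': [40, 33, 25]}
`ans = d["z"][0] + d["key"][0]` → ans = 60
So ans = 60

Answer: 60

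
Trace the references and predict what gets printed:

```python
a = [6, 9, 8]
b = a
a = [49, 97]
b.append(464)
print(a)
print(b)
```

Key concept: rebinding vs mutation: a is rebound to a new list, b still points at the original.
Step by step:
`a = [6, 9, 8]` → a = [6, 9, 8]
`b = a` → b = [6, 9, 8] (same object as a)
`a = [49, 97]` → a = [49, 97]
`b.append(464)` → b = [6, 9, 8, 464]
`print(a)` → prints [49, 97]
`print(b)` → prints [6, 9, 8, 464]

Answer:
[49, 97]
[6, 9, 8, 464]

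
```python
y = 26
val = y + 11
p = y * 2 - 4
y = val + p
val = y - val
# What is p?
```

Trace:
`y = 26` → y = 26
`val = y + 11` → val = 37
`p = y * 2 - 4` → p = 48
`y = val + p` → y = 85
`val = y - val` → val = 48
So p = 48

Answer: 48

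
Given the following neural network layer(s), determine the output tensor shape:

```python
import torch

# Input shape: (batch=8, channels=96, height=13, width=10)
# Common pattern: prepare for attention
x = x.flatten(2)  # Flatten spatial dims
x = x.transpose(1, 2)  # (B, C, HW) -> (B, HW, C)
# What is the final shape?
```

Input: (8, 96, 13, 10) -> after flatten(2): (8, 96, 130) -> Output: (8, 130, 96)

Answer: (8, 130, 96)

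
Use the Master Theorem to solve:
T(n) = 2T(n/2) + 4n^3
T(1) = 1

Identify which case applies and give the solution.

a=2, b=2, f(n)=4n^3. log_2(2) = 1. Since c=3 > 1 and the regularity condition holds (2(n/2)^3 = (2/2^3)n^3 with 2/2^3 < 1), Case 3 applies: T(n) = Θ(f(n)) = O(n^3).

Answer: O(n^3) - Case 3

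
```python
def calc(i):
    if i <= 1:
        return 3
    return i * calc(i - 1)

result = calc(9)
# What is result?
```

calc(9) = 9 * 8 * 7 * 6 * 5 * 4 * 3 * 2 * 3 = 1088640

Answer: 1088640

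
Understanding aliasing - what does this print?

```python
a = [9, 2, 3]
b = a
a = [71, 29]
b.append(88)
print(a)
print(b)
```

Key concept: rebinding vs mutation: a is rebound to a new list, b still points at the original.
Step by step:
`a = [9, 2, 3]` → a = [9, 2, 3]
`b = a` → b = [9, 2, 3] (same object as a)
`a = [71, 29]` → a = [71, 29]
`b.append(88)` → b = [9, 2, 3, 88]
`print(a)` → prints [71, 29]
`print(b)` → prints [9, 2, 3, 88]

Answer:
[71, 29]
[9, 2, 3, 88]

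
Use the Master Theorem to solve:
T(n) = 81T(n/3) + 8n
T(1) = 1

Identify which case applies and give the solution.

a=81, b=3, f(n)=8n. log_3(81) = 4. Since c=1 < 4, Case 1 applies: T(n) = Θ(n^log_b(a)) = O(n^4).

Answer: O(n^4) - Case 1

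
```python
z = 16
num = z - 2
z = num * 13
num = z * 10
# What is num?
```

Trace:
`z = 16` → z = 16
`num = z - 2` → num = 14
`z = num * 13` → z = 182
`num = z * 10` → num = 1820
So num = 1820

Answer: 1820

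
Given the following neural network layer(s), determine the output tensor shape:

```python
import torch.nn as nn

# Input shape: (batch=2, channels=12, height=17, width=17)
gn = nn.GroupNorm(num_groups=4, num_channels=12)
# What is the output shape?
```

Input: (2, 12, 17, 17) -> Output: (2, 12, 17, 17)

Answer: (2, 12, 17, 17)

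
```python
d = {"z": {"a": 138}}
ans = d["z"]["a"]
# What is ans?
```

Trace:
`d = {"z": {"a": 138}}` → d = {'z': {'a': 138}}
`ans = d["z"]["a"]` → ans = 138
So ans = 138

Answer: 138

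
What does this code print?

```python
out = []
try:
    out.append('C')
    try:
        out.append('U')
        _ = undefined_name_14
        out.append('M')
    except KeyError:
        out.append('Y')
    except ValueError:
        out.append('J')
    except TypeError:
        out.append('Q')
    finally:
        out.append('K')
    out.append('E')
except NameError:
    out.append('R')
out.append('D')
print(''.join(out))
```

Execution trace: 'C' (try body) → 'U' (inner try body) → 'K' (inner finally) → 'R' (except NameError) → 'D' (after the try/except). Output: CUKRD

Answer: CUKRD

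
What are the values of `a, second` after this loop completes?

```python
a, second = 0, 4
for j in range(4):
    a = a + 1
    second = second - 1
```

a goes 0→4, second goes 4→0
`a, second` takes the values: (0, 4) → (1, 4) → (1, 3) → (2, 3) → (2, 2) → (3, 2) → (3, 1) → (4, 1) → (4, 0)

Answer: 4, 0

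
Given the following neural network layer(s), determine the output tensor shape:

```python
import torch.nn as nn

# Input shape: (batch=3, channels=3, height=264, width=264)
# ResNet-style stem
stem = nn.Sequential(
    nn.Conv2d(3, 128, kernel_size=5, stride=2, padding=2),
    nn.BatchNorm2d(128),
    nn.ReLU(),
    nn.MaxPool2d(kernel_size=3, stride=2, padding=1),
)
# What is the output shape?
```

Input: (3, 3, 264, 264) -> after Conv2d 5x5 stride=2: (3, 128, 132, 132) -> Output: (3, 128, 66, 66)

Answer: (3, 128, 66, 66)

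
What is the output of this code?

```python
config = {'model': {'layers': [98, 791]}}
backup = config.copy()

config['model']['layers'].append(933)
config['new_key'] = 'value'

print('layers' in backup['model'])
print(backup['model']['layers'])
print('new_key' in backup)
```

Key concept: shallow copy gotcha with nested dict.
Step by step:
`config = {'model': {'layers': [98, 791]}}` → config = {'model': {'layers': [98, 791]}}
`backup = config.copy()` → backup = {'model': {'layers': [98, 791]}}
`config['model']['layers'].append(933)` → config = {'model': {'layers': [98, 791, 933]}}; backup = {'model': {'layers': [98, 791, 933]}}
`config['new_key'] = 'value'` → config = {'model': {'layers': [98, 791, 933]}, 'new_key': 'value'}
`print('layers' in backup['model'])` → prints True
`print(backup['model']['layers'])` → prints [98, 791, 933]
`print('new_key' in backup)` → prints False

Answer:
True
[98, 791, 933]
False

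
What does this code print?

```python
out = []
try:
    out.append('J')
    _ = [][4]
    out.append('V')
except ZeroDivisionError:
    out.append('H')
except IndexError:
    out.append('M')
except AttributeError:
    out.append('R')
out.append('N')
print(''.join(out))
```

Execution trace: 'J' (try body) → 'M' (except IndexError) → 'N' (after the try/except). Output: JMN

Answer: JMN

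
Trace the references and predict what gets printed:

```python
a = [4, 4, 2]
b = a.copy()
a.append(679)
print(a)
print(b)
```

Key concept: list.copy() creates independent copy.
Step by step:
`a = [4, 4, 2]` → a = [4, 4, 2]
`b = a.copy()` → b = [4, 4, 2]
`a.append(679)` → a = [4, 4, 2, 679]
`print(a)` → prints [4, 4, 2, 679]
`print(b)` → prints [4, 4, 2]

Answer:
[4, 4, 2, 679]
[4, 4, 2]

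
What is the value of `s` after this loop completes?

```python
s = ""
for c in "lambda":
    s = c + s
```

Reverse 'lambda'
`s` takes the values: "" → "l" → "al" → "mal" → "bmal" → "dbmal" → "adbmal"

Answer: "adbmal"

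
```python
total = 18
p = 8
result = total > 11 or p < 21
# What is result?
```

Trace:
`total = 18` → total = 18
`p = 8` → p = 8
`result = total > 11 or p < 21` → result = True
So result = True

Answer: True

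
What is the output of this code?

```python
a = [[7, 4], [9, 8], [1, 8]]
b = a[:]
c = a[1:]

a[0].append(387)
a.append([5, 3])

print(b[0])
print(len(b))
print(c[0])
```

Key concept: slice with nested mutation.
Step by step:
`a = [[7, 4], [9, 8], [1, 8]]` → a = [[7, 4], [9, 8], [1, 8]]
`b = a[:]` → b = [[7, 4], [9, 8], [1, 8]]
`c = a[1:]` → c = [[9, 8], [1, 8]]
`a[0].append(387)` → a = [[7, 4, 387], [9, 8], [1, 8]]; b = [[7, 4, 387], [9, 8], [1, 8]]
`a.append([5, 3])` → a = [[7, 4, 387], [9, 8], [1, 8], [5, 3]]
`print(b[0])` → prints [7, 4, 387]
`print(len(b))` → prints 3
`print(c[0])` → prints [9, 8]

Answer:
[7, 4, 387]
3
[9, 8]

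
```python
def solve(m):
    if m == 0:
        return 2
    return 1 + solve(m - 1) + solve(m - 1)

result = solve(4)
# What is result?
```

solve(m) = 1 + 2·solve(m-1), solve(0)=2. Closed form: (2+1)·2^4 - 1 = 47.

Answer: 47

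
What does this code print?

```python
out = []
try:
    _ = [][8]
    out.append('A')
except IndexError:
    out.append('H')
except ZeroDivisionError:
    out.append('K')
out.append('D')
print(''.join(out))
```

Execution trace: 'H' (except IndexError) → 'D' (after the try/except). Output: HD

Answer: HD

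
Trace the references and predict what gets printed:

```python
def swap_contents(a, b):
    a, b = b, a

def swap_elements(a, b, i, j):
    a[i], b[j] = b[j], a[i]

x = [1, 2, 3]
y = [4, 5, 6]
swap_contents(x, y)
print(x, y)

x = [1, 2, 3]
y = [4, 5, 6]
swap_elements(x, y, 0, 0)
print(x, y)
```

Key concept: parameter rebinding vs mutation.
Step by step:
`x = [1, 2, 3]` → x = [1, 2, 3]
`y = [4, 5, 6]` → y = [4, 5, 6]
`swap_contents(x, y)` → no visible change to tracked variables
`print(x, y)` → prints [1, 2, 3] [4, 5, 6]
`x = [1, 2, 3]` → x = [1, 2, 3]
`y = [4, 5, 6]` → y = [4, 5, 6]
`swap_elements(x, y, 0, 0)` → x = [4, 2, 3]; y = [1, 5, 6]
`print(x, y)` → prints [4, 2, 3] [1, 5, 6]

Answer:
[1, 2, 3] [4, 5, 6]
[4, 2, 3] [1, 5, 6]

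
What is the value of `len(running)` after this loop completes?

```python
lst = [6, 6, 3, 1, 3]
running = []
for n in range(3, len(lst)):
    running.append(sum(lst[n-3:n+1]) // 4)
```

Number of 4-element averages
`running` takes the values: [] → [4] → [4, 3]
So `len(running)` = 2

Answer: 2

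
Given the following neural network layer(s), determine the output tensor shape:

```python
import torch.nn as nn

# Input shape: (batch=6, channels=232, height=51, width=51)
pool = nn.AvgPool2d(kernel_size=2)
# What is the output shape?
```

Input: (6, 232, 51, 51) -> Output: (6, 232, 25, 25)

Answer: (6, 232, 25, 25)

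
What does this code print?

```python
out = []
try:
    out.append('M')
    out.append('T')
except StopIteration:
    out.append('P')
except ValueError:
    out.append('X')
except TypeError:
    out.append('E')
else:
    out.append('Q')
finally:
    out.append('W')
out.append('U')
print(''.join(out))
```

Execution trace: 'M' (try body) → 'T' (try body, no exception) → 'Q' (else) → 'W' (finally) → 'U' (after the try/except). Output: MTQWU

Answer: MTQWU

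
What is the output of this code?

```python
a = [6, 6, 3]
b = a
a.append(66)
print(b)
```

Key concept: basic list aliasing.
Step by step:
`a = [6, 6, 3]` → a = [6, 6, 3]
`b = a` → b = [6, 6, 3] (same object as a)
`a.append(66)` → a = [6, 6, 3, 66] (same object as b); b = [6, 6, 3, 66] (same object as a)
`print(b)` → prints [6, 6, 3, 66]

Answer: [6, 6, 3, 66]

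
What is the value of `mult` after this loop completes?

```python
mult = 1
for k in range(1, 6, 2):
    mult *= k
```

Product of 1, 3, 5, ... up to 5
`mult` takes the values: 1 → 3 → 15

Answer: 15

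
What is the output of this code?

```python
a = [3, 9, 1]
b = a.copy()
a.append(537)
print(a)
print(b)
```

Key concept: list.copy() creates independent copy.
Step by step:
`a = [3, 9, 1]` → a = [3, 9, 1]
`b = a.copy()` → b = [3, 9, 1]
`a.append(537)` → a = [3, 9, 1, 537]
`print(a)` → prints [3, 9, 1, 537]
`print(b)` → prints [3, 9, 1]

Answer:
[3, 9, 1, 537]
[3, 9, 1]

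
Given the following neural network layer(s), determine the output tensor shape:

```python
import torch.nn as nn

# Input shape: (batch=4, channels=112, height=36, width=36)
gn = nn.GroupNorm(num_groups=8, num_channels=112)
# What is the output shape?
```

Input: (4, 112, 36, 36) -> Output: (4, 112, 36, 36)

Answer: (4, 112, 36, 36)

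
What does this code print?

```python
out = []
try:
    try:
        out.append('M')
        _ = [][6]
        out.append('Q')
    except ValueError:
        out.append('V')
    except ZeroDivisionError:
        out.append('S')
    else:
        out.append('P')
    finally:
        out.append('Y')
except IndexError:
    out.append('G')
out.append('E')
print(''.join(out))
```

Execution trace: 'M' (try body) → 'Y' (finally) → 'G' (outer except IndexError) → 'E' (after the try/except). Output: MYGE

Answer: MYGE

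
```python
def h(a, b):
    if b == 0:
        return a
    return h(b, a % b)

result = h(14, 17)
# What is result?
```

h(14, 17) -> h(17, 14) -> h(14, 3) -> h(3, 2) -> h(2, 1) -> h(1, 0) -> 1

Answer: 1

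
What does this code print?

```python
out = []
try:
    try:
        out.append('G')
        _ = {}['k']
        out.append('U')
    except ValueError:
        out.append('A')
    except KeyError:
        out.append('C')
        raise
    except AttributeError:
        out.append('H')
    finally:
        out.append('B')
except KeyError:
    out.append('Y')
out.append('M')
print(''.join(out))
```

Execution trace: 'G' (inner try body) → 'C' (inner except KeyError) → 'B' (inner finally) → 'Y' (outer except KeyError) → 'M' (after the try/except). Output: GCBYM

Answer: GCBYM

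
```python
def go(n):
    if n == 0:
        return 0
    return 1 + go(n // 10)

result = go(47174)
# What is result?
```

Count of digits of 47174: 5

Answer: 5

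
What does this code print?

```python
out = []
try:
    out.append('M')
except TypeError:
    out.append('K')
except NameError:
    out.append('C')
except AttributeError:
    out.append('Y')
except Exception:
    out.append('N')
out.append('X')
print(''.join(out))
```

Execution trace: 'M' (try body, no exception) → 'X' (after the try/except). Output: MX

Answer: MX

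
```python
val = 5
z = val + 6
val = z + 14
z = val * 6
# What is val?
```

Trace:
`val = 5` → val = 5
`z = val + 6` → z = 11
`val = z + 14` → val = 25
`z = val * 6` → z = 150
So val = 25

Answer: 25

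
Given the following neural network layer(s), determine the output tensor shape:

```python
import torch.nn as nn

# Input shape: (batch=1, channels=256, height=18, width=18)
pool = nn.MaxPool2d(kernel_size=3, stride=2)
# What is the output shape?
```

Input: (1, 256, 18, 18) -> Output: (1, 256, 8, 8)

Answer: (1, 256, 8, 8)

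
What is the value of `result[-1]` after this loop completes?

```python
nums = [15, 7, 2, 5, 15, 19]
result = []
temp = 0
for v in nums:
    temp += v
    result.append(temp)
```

Cumulative sum ends at 63
`result` takes the values: [] → [15] → [15, 22] → [15, 22, 24] → [15, 22, 24, 29] → [15, 22, 24, 29, 44] → [15, 22, 24, 29, 44, 63]
So `result[-1]` = 63

Answer: 63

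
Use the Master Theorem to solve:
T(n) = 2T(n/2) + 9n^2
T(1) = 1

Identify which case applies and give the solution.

a=2, b=2, f(n)=9n^2. log_2(2) = 1. Since c=2 > 1 and the regularity condition holds (2(n/2)^2 = (2/2^2)n^2 with 2/2^2 < 1), Case 3 applies: T(n) = Θ(f(n)) = O(n^2).

Answer: O(n^2) - Case 3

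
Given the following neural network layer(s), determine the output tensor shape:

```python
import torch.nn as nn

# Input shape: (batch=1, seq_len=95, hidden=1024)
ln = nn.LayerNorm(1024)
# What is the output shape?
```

Input: (1, 95, 1024) -> Output: (1, 95, 1024)

Answer: (1, 95, 1024)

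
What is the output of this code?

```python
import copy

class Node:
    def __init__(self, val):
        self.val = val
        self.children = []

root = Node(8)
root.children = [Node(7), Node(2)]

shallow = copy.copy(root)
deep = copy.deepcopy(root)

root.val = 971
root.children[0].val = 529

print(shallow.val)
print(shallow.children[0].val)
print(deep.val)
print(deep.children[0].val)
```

Key concept: deep copy with custom objects.
Step by step:
`root = Node(8)` → root = Node(val=8, children=[])
`root.children = [Node(7), Node(2)]` → root = Node(val=8, children=[Node(val=7, children=[]), Node(val=2, children=[])])
`shallow = copy.copy(root)` → shallow = Node(val=8, children=[Node(val=7, children=[]), Node(val=2, children=[])])
`deep = copy.deepcopy(root)` → deep = Node(val=8, children=[Node(val=7, children=[]), Node(val=2, children=[])])
`root.val = 971` → root = Node(val=971, children=[Node(val=7, children=[]), Node(val=2, children=[])])
`root.children[0].val = 529` → root = Node(val=971, children=[Node(val=529, children=[]), Node(val=2, children=[])]); shallow = Node(val=8, children=[Node(val=529, children=[]), Node(val=2, children=[])])
`print(shallow.val)` → prints 8
`print(shallow.children[0].val)` → prints 529
`print(deep.val)` → prints 8
`print(deep.children[0].val)` → prints 7

Answer:
8
529
8
7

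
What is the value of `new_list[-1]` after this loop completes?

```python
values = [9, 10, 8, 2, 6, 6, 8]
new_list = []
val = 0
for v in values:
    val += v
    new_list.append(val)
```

Cumulative sum ends at 49
`new_list` takes the values: [] → [9] → [9, 19] → [9, 19, 27] → [9, 19, 27, 29] → [9, 19, 27, 29, 35] → [9, 19, 27, 29, 35, 41] → [9, 19, 27, 29, 35, 41, 49]
So `new_list[-1]` = 49

Answer: 49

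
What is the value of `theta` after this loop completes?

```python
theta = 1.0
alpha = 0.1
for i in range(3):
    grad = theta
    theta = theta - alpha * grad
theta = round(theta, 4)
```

Gradient descent: w = 1.0 * (1 - 0.1)^3
`theta` takes the values: 1.0 → 0.9 → 0.81 → 0.729

Answer: 0.729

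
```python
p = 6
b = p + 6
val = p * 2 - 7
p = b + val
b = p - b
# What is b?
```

Trace:
`p = 6` → p = 6
`b = p + 6` → b = 12
`val = p * 2 - 7` → val = 5
`p = b + val` → p = 17
`b = p - b` → b = 5
So b = 5

Answer: 5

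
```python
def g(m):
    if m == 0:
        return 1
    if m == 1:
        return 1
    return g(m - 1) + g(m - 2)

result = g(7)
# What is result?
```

Build up from base cases: g(0)=1, g(1)=1, g(2)=2, g(3)=3, g(4)=5, g(5)=8, g(6)=13, ..., g(7)=21

Answer: 21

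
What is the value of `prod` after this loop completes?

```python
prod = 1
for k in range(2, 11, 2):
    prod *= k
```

Product of even numbers 2 to 10
`prod` takes the values: 1 → 2 → 8 → 48 → 384 → 3840

Answer: 3840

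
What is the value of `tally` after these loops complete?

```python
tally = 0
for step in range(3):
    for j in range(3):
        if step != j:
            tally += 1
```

3² - 3 (exclude diagonal)
`tally` takes the values: 0 → 1 → 2 → 3 → 4 → 5 → 6

Answer: 6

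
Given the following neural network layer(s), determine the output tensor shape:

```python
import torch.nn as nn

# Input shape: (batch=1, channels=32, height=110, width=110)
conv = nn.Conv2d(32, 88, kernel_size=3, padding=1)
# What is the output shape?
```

Input: (1, 32, 110, 110) -> Output: (1, 88, 110, 110)

Answer: (1, 88, 110, 110)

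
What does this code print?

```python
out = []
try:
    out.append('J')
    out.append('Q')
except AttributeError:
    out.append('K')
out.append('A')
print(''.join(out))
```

Execution trace: 'J' (try body) → 'Q' (try body, no exception) → 'A' (after the try/except). Output: JQA

Answer: JQA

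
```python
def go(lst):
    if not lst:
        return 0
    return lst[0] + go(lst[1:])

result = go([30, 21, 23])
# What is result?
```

30 + 21 + 23 + 0 = 74

Answer: 74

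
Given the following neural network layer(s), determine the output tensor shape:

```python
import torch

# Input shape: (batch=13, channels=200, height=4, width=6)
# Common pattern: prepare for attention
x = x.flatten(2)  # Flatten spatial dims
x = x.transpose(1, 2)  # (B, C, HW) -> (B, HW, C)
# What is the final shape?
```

Input: (13, 200, 4, 6) -> after flatten(2): (13, 200, 24) -> Output: (13, 24, 200)

Answer: (13, 24, 200)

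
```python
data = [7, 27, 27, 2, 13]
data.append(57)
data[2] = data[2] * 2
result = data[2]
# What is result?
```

Trace:
`data = [7, 27, 27, 2, 13]` → data = [7, 27, 27, 2, 13]
`data.append(57)` → data = [7, 27, 27, 2, 13, 57]
`data[2] = data[2] * 2` → data = [7, 27, 54, 2, 13, 57]
`result = data[2]` → result = 54
So result = 54

Answer: 54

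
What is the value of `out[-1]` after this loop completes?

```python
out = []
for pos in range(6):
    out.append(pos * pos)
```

Last element of squares 0 to 5
`out` takes the values: [] → [0] → [0, 1] → [0, 1, 4] → [0, 1, 4, 9] → [0, 1, 4, 9, 16] → [0, 1, 4, 9, 16, 25]
So `out[-1]` = 25

Answer: 25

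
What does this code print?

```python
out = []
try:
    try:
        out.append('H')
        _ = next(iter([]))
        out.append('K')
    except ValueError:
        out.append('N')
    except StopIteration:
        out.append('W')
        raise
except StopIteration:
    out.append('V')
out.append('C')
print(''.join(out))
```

Execution trace: 'H' (inner try body) → 'W' (inner except StopIteration) → 'V' (outer except StopIteration) → 'C' (after the try/except). Output: HWVC

Answer: HWVC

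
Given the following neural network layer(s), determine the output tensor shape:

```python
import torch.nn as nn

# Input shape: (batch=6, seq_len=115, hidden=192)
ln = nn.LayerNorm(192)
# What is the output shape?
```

Input: (6, 115, 192) -> Output: (6, 115, 192)

Answer: (6, 115, 192)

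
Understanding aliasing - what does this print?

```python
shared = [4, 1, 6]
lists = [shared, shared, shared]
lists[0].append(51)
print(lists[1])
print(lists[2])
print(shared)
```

Key concept: list of same reference.
Step by step:
`shared = [4, 1, 6]` → shared = [4, 1, 6]
`lists = [shared, shared, shared]` → lists = [[4, 1, 6], [4, 1, 6], [4, 1, 6]]
`lists[0].append(51)` → shared = [4, 1, 6, 51]; lists = [[4, 1, 6, 51], [4, 1, 6, 51], [4, 1, 6, 51]]
`print(lists[1])` → prints [4, 1, 6, 51]
`print(lists[2])` → prints [4, 1, 6, 51]
`print(shared)` → prints [4, 1, 6, 51]

Answer:
[4, 1, 6, 51]
[4, 1, 6, 51]
[4, 1, 6, 51]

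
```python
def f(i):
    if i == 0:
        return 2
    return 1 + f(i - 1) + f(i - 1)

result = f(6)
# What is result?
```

f(i) = 1 + 2·f(i-1), f(0)=2. Closed form: (2+1)·2^6 - 1 = 191.

Answer: 191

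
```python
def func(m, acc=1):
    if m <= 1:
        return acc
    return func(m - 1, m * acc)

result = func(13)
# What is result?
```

Accumulator trace (n, acc): (13, 1) -> (12, 13) -> (11, 156) -> (10, 1716) -> (9, 17160) -> (8, 154440) -> (7, 1235520) -> (6, 8648640) -> (5, 51891840) -> (4, 259459200) -> (3, 1037836800) -> (2, 3113510400) -> (1, 6227020800) -> return 6227020800

Answer: 6227020800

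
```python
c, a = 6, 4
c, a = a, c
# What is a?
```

Trace:
`c, a = 6, 4` → c = 6; a = 4
`c, a = a, c` → c = 4; a = 6
So a = 6

Answer: 6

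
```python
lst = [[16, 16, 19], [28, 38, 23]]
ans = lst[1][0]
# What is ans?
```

Trace:
`lst = [[16, 16, 19], [28, 38, 23]]` → lst = [[16, 16, 19], [28, 38, 23]]
`ans = lst[1][0]` → ans = 28
So ans = 28

Answer: 28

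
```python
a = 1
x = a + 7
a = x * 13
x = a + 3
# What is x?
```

Trace:
`a = 1` → a = 1
`x = a + 7` → x = 8
`a = x * 13` → a = 104
`x = a + 3` → x = 107
So x = 107

Answer: 107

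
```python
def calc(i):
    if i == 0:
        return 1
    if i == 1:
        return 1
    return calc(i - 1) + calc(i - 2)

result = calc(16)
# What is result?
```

Build up from base cases: calc(0)=1, calc(1)=1, calc(2)=2, calc(3)=3, calc(4)=5, calc(5)=8, calc(6)=13, ..., calc(16)=1597

Answer: 1597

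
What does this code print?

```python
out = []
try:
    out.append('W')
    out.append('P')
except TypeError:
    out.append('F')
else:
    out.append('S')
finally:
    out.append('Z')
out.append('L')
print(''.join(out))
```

Execution trace: 'W' (try body) → 'P' (try body, no exception) → 'S' (else) → 'Z' (finally) → 'L' (after the try/except). Output: WPSZL

Answer: WPSZL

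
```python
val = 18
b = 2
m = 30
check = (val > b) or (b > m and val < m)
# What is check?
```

Trace:
`val = 18` → val = 18
`b = 2` → b = 2
`m = 30` → m = 30
`check = (val > b) or (b > m and val < m)` → check = True
So check = True

Answer: True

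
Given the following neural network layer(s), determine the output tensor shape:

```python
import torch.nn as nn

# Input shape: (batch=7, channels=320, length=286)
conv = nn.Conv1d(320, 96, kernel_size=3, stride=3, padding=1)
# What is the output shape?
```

Input: (7, 320, 286) -> Output: (7, 96, 96)

Answer: (7, 96, 96)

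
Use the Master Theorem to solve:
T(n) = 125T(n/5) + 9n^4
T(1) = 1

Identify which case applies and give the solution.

a=125, b=5, f(n)=9n^4. log_5(125) = 3. Since c=4 > 3 and the regularity condition holds (125(n/5)^4 = (125/5^4)n^4 with 125/5^4 < 1), Case 3 applies: T(n) = Θ(f(n)) = O(n^4).

Answer: O(n^4) - Case 3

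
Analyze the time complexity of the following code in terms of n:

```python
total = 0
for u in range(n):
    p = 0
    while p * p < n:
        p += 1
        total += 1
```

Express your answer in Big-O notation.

Each loop level contributes: n × √n. Multiplying the contributions gives O(n√n).

Answer: O(n√n)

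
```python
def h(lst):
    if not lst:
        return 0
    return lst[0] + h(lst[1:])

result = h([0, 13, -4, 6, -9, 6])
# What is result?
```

0 + 13 + (-4) + 6 + (-9) + 6 + 0 = 12

Answer: 12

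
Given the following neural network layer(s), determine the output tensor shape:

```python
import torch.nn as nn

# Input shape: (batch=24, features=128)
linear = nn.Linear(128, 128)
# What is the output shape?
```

Input: (24, 128) -> Output: (24, 128)

Answer: (24, 128)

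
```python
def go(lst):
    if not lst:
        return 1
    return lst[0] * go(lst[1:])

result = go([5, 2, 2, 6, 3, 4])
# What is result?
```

Product over [5, 2, 2, 6, 3, 4] = 5 * 2 * 2 * 6 * 3 * 4 = 1440

Answer: 1440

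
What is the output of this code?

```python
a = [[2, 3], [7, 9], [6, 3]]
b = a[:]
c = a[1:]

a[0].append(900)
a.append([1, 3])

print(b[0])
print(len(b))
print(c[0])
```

Key concept: slice with nested mutation.
Step by step:
`a = [[2, 3], [7, 9], [6, 3]]` → a = [[2, 3], [7, 9], [6, 3]]
`b = a[:]` → b = [[2, 3], [7, 9], [6, 3]]
`c = a[1:]` → c = [[7, 9], [6, 3]]
`a[0].append(900)` → a = [[2, 3, 900], [7, 9], [6, 3]]; b = [[2, 3, 900], [7, 9], [6, 3]]
`a.append([1, 3])` → a = [[2, 3, 900], [7, 9], [6, 3], [1, 3]]
`print(b[0])` → prints [2, 3, 900]
`print(len(b))` → prints 3
`print(c[0])` → prints [7, 9]

Answer:
[2, 3, 900]
3
[7, 9]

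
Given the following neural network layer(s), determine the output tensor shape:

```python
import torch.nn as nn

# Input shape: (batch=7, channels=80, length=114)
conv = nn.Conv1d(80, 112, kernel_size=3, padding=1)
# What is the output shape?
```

Input: (7, 80, 114) -> Output: (7, 112, 114)

Answer: (7, 112, 114)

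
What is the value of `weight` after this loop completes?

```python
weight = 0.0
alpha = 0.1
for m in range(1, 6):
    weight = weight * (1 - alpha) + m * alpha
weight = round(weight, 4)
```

Moving average with lr=0.1
`weight` takes the values: 0.0 → 0.1 → 0.29 → 0.561 → 0.9049 → 1.31441 → 1.3144

Answer: 1.3144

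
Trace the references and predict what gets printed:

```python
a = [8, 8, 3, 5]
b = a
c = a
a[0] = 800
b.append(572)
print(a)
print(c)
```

Key concept: multiple aliases.
Step by step:
`a = [8, 8, 3, 5]` → a = [8, 8, 3, 5]
`b = a` → b = [8, 8, 3, 5] (same object as a)
`c = a` → c = [8, 8, 3, 5] (same object as a, b)
`a[0] = 800` → a = [800, 8, 3, 5] (same object as b, c); b = [800, 8, 3, 5] (same object as a, c); c = [800, 8, 3, 5] (same object as a, b)
`b.append(572)` → a = [800, 8, 3, 5, 572] (same object as b, c); b = [800, 8, 3, 5, 572] (same object as a, c); c = [800, 8, 3, 5, 572] (same object as a, b)
`print(a)` → prints [800, 8, 3, 5, 572]
`print(c)` → prints [800, 8, 3, 5, 572]

Answer:
[800, 8, 3, 5, 572]
[800, 8, 3, 5, 572]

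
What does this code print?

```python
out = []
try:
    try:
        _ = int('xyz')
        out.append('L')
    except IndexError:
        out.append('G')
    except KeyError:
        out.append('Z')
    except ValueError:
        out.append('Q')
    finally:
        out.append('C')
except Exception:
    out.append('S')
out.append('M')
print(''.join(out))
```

Execution trace: 'Q' (inner except ValueError) → 'C' (inner finally) → 'M' (after the try/except). Output: QCM

Answer: QCM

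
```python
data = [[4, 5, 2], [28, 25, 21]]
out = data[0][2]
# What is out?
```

Trace:
`data = [[4, 5, 2], [28, 25, 21]]` → data = [[4, 5, 2], [28, 25, 21]]
`out = data[0][2]` → out = 2
So out = 2

Answer: 2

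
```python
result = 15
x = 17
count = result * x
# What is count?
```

Trace:
`result = 15` → result = 15
`x = 17` → x = 17
`count = result * x` → count = 255
So count = 255

Answer: 255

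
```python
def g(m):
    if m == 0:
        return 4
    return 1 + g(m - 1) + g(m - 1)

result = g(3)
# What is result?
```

g(m) = 1 + 2·g(m-1), g(0)=4. Closed form: (4+1)·2^3 - 1 = 39.

Answer: 39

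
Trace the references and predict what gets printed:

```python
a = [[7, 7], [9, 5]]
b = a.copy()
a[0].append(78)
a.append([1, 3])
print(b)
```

Key concept: shallow copy with nested lists.
Step by step:
`a = [[7, 7], [9, 5]]` → a = [[7, 7], [9, 5]]
`b = a.copy()` → b = [[7, 7], [9, 5]]
`a[0].append(78)` → a = [[7, 7, 78], [9, 5]]; b = [[7, 7, 78], [9, 5]]
`a.append([1, 3])` → a = [[7, 7, 78], [9, 5], [1, 3]]
`print(b)` → prints [[7, 7, 78], [9, 5]]

Answer: [[7, 7, 78], [9, 5]]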